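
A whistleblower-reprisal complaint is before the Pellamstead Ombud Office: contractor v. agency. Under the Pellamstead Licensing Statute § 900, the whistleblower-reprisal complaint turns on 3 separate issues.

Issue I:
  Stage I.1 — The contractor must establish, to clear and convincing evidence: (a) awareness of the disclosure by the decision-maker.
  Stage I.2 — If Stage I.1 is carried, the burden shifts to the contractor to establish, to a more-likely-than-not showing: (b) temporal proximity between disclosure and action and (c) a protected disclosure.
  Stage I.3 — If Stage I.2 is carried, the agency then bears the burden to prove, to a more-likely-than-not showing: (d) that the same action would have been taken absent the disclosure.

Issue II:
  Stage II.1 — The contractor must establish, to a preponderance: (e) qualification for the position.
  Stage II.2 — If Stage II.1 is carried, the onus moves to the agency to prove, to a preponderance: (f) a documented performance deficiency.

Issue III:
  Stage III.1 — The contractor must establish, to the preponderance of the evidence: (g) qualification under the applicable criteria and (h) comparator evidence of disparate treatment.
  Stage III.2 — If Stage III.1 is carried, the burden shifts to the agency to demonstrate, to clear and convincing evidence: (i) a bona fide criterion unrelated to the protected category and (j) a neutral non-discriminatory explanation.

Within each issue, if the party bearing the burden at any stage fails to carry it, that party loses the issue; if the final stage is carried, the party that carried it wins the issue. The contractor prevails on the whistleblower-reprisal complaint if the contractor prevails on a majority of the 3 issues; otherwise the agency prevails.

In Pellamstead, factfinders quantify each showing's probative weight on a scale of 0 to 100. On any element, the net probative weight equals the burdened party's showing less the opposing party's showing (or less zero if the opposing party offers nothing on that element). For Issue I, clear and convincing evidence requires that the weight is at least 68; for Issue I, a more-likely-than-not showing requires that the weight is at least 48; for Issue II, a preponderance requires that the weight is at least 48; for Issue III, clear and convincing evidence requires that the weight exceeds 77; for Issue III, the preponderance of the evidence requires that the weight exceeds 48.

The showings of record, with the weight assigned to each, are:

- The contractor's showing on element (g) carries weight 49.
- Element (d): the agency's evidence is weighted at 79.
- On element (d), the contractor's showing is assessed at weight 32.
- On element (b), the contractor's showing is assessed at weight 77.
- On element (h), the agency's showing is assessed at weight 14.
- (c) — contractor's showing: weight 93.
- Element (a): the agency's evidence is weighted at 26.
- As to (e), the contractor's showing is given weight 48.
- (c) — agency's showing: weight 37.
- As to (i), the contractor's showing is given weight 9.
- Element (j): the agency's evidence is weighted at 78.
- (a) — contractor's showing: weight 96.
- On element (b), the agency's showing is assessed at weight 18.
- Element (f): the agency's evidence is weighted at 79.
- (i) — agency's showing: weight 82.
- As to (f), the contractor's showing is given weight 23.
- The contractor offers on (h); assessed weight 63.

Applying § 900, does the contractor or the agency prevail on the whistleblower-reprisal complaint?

contractor

— Issue I —
At Stage I.1 the contractor must meet clear and convincing evidence (weight is at least 68): on (a) the weight is 96 less the opposing 26 gives net 70, ≥ 68, so (a) meets the standard.
  All elements met. The contractor retains the burden for Stage I.2.
At Stage I.2 the contractor must meet a more-likely-than-not showing (weight is at least 48): on (b) the weight is 77 less the opposing 18 gives net 59, which does reach 48, so (b) meets the standard; on (c) the weight is 93 less the opposing 37 gives net 56, ≥ 48, so (c) meets the standard.
  The contractor carries Stage I.2; the agency now bears the burden.
At Stage I.3 the agency must meet a more-likely-than-not showing (weight is at least 48): on (d) the weight is 79 less the opposing 32 gives net 47, which does not reach 48, so (d) does not meet the standard.
  Not every element is met, so the agency fails to carry Stage I.3.
So the contractor prevails on this issue.
— Issue II —
At Stage II.1 the contractor must meet a preponderance (weight is at least 48): on (e) the weight is 48, which does reach 48, so (e) meets the standard.
  Stage II.1 carried; the burden shifts to the agency.
At Stage II.2 the agency must meet a preponderance (weight is at least 48): on (f) the weight is 79 less the opposing 23 gives net 56, ≥ 48, so (f) meets the standard.
  All elements met at the final stage.
All stages carried — the agency prevails on this issue.
— Issue III —
Stage III.1 (contractor, the preponderance of the evidence, weight exceeds 48): (g) 49 > 48 — meets; (h) net 63−14=49 > 48 — meets.
  Stage III.1 carried; the burden shifts to the agency.
Stage III.2 (agency, clear and convincing evidence, weight exceeds 77): (i) net 82−9=73 ≤ 77 — fails; (j) 78 > 77 — meets.
  Stage III.2 not carried; the agency fails its burden.
The contractor prevails on this issue.
Per-issue: Issue I → contractor; Issue II → agency; Issue III → contractor. The contractor must prevail on a majority of issues; overall, the contractor prevails.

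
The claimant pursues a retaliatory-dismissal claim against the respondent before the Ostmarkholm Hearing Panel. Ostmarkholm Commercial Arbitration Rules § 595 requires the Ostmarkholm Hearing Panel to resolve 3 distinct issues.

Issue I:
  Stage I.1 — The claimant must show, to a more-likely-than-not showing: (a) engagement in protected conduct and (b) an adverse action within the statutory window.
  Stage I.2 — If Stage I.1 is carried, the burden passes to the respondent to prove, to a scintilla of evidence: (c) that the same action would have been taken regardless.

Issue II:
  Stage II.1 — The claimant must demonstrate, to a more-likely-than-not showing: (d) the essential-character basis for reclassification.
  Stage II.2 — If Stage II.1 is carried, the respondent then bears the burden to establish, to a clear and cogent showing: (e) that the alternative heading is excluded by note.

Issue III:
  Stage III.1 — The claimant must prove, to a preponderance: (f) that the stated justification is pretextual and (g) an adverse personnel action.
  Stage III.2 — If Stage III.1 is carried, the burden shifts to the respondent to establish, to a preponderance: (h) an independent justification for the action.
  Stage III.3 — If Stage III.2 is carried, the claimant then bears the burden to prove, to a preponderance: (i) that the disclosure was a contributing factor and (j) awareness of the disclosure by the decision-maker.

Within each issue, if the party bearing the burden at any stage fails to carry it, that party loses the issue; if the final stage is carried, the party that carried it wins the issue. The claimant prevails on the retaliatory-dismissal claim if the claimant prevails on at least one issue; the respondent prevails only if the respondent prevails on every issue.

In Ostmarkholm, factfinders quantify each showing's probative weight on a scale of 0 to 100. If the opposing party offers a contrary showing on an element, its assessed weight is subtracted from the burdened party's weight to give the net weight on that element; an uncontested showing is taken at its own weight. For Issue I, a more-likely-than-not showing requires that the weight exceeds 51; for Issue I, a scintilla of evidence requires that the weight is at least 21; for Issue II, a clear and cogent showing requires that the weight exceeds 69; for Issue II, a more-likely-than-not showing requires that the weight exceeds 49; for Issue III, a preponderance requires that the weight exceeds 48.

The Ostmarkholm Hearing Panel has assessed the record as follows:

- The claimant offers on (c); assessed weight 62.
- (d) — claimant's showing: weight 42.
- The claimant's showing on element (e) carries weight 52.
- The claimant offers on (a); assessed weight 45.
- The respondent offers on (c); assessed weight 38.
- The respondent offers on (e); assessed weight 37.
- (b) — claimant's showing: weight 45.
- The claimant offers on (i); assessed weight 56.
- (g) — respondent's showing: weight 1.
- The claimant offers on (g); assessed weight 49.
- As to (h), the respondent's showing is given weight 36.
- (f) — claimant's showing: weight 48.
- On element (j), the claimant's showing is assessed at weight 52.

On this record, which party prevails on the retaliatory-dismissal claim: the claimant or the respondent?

— Issue I —
Stage I.1 (claimant, a more-likely-than-not showing, weight exceeds 51): (a) 45 ≤ 51 — fails; (b) 45 ≤ 51 — fails.
  Stage I.1 not carried; the claimant fails its burden.
The respondent prevails on this issue.
— Issue II —
Stage II.1 — burden on claimant; standard: a more-likely-than-not showing (weight exceeds 49).
    (d): 42 ≤ 49 [not met]
  Not every element is met, so the claimant fails to carry Stage II.1.
The respondent prevails on this issue.
— Issue III —
Stage III.1 — burden on claimant; standard: a preponderance (weight exceeds 48).
    (f): 48 ≤ 48 [not met]
    (g): 49 − 1 = 48 ≤ 48 [not met]
  Not every element is met, so the claimant fails to carry Stage III.1.
The respondent prevails on this issue.
Per-issue: Issue I → respondent; Issue II → respondent; Issue III → respondent. The claimant must prevail on at least one issue; overall, the respondent prevails.

respondent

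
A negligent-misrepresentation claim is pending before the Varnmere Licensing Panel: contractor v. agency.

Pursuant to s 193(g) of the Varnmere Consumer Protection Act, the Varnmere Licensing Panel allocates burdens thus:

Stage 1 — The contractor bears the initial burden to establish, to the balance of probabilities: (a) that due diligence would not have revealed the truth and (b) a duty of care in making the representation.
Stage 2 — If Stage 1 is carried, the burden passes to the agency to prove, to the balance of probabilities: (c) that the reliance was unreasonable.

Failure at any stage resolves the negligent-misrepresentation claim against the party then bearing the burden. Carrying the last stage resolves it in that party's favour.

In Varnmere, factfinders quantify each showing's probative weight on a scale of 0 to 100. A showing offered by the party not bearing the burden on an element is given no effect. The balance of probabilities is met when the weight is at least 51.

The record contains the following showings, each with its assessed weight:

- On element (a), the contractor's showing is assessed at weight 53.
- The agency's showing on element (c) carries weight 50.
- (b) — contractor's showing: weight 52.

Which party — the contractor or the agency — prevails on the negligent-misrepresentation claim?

contractor

Stage 1 — burden on contractor; standard: the balance of probabilities (weight is at least 51).
    (a): 53 ≥ 51 [met]
    (b): 52 ≥ 51 [met]
  The contractor carries Stage 1; the agency now bears the burden.
Stage 2 — burden on agency; standard: the balance of probabilities (weight is at least 51).
    (c): 50 < 51 [not met]
  Not every element is met, so the agency fails to carry Stage 2.
So the contractor prevails.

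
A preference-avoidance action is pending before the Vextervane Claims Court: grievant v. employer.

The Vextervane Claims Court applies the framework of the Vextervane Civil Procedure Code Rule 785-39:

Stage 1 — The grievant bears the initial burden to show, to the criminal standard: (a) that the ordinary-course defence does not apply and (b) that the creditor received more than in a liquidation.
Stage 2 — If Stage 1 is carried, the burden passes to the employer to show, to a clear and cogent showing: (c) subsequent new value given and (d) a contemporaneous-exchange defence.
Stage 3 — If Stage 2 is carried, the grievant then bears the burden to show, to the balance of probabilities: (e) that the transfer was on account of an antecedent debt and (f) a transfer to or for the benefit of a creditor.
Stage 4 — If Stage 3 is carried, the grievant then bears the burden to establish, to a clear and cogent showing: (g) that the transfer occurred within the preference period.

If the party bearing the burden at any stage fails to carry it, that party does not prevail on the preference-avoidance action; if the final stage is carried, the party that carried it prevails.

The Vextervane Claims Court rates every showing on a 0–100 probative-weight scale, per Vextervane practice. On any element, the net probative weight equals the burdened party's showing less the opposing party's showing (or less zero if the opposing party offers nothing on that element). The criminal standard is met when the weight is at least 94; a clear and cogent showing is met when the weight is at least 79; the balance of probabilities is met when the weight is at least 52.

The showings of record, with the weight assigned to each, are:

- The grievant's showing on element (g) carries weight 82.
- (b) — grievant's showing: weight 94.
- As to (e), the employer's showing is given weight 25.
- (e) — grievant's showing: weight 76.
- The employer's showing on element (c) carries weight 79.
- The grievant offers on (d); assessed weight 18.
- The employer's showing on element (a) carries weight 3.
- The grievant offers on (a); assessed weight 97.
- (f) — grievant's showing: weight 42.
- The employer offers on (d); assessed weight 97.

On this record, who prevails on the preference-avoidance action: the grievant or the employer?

employer

Stage 1 — burden on grievant; standard: the criminal standard (weight is at least 94).
    (a): 97 − 3 = 94 ≥ 94 [met]
    (b): 94 ≥ 94 [met]
  All elements met. The burden passes to the employer.
Stage 2 — burden on employer; standard: a clear and cogent showing (weight is at least 79).
    (c): 79 ≥ 79 [met]
    (d): 97 − 18 = 79 ≥ 79 [met]
  Stage 2 carried; the burden shifts to the grievant.
Stage 3 — burden on grievant; standard: the balance of probabilities (weight is at least 52).
    (e): 76 − 25 = 51 < 52 [not met]
    (f): 42 < 52 [not met]
  Stage 3 not carried; the grievant fails its burden.
The analysis ends at Stage 3; the employer prevails.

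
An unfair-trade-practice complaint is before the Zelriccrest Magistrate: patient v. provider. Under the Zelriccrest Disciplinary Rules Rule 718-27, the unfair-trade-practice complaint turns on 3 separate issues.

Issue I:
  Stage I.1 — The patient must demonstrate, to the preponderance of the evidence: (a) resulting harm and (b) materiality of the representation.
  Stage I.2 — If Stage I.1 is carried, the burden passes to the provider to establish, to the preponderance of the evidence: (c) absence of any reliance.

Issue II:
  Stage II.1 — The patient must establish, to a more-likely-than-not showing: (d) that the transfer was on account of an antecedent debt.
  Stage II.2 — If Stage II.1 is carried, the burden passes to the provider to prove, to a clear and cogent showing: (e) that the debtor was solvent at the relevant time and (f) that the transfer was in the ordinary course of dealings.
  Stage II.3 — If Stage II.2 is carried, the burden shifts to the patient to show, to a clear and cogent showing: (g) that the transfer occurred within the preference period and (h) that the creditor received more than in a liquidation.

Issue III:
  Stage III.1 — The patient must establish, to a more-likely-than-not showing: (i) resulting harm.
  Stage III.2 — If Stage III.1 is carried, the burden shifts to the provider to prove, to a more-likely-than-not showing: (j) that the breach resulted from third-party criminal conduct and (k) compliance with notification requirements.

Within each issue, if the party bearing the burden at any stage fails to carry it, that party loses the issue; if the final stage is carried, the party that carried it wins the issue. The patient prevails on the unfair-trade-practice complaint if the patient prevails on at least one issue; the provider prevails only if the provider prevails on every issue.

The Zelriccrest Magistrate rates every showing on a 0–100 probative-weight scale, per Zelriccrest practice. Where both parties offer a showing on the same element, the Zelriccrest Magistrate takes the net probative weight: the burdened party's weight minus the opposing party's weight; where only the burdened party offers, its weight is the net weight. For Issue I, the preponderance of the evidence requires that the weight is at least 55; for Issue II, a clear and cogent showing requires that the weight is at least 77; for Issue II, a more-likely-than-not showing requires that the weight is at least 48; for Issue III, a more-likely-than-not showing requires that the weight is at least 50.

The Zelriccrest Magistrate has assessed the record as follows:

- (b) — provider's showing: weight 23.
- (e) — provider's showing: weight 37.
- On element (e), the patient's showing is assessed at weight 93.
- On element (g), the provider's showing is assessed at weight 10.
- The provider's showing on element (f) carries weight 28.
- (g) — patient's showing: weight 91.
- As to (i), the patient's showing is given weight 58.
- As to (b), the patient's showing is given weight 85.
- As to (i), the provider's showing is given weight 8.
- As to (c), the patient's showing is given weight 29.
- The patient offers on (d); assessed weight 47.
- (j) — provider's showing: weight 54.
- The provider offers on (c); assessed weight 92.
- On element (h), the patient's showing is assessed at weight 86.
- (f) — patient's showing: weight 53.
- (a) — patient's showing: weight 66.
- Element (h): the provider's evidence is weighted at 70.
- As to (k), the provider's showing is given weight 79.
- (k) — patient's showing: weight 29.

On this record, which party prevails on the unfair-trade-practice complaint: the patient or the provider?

— Issue I —
Stage I.1 (patient, the preponderance of the evidence, weight is at least 55): (a) 66 ≥ 55 — meets; (b) net 85−23=62 ≥ 55 — meets.
  Stage I.1 carried; the burden shifts to the provider.
Stage I.2 (provider, the preponderance of the evidence, weight is at least 55): (c) net 92−29=63 ≥ 55 — meets.
  All elements met at the final stage.
Every stage carried; the provider prevails on this issue.
— Issue II —
At Stage II.1 the patient must meet a more-likely-than-not showing (weight is at least 48): on (d) the weight is 47, which does not reach 48, so (d) does not meet the standard.
  Not every element is met, so the patient fails to carry Stage II.1.
The provider prevails on this issue.
— Issue III —
Stage III.1 (patient, a more-likely-than-not showing, weight is at least 50): (i) net 58−8=50 ≥ 50 — meets.
  The patient carries Stage III.1; the provider now bears the burden.
Stage III.2 (provider, a more-likely-than-not showing, weight is at least 50): (j) 54 ≥ 50 — meets; (k) net 79−29=50 ≥ 50 — meets.
  The provider carries the last stage.
Every stage carried; the provider prevails on this issue.
Per-issue: Issue I → provider; Issue II → provider; Issue III → provider. The patient must prevail on at least one issue; overall, the provider prevails.

provider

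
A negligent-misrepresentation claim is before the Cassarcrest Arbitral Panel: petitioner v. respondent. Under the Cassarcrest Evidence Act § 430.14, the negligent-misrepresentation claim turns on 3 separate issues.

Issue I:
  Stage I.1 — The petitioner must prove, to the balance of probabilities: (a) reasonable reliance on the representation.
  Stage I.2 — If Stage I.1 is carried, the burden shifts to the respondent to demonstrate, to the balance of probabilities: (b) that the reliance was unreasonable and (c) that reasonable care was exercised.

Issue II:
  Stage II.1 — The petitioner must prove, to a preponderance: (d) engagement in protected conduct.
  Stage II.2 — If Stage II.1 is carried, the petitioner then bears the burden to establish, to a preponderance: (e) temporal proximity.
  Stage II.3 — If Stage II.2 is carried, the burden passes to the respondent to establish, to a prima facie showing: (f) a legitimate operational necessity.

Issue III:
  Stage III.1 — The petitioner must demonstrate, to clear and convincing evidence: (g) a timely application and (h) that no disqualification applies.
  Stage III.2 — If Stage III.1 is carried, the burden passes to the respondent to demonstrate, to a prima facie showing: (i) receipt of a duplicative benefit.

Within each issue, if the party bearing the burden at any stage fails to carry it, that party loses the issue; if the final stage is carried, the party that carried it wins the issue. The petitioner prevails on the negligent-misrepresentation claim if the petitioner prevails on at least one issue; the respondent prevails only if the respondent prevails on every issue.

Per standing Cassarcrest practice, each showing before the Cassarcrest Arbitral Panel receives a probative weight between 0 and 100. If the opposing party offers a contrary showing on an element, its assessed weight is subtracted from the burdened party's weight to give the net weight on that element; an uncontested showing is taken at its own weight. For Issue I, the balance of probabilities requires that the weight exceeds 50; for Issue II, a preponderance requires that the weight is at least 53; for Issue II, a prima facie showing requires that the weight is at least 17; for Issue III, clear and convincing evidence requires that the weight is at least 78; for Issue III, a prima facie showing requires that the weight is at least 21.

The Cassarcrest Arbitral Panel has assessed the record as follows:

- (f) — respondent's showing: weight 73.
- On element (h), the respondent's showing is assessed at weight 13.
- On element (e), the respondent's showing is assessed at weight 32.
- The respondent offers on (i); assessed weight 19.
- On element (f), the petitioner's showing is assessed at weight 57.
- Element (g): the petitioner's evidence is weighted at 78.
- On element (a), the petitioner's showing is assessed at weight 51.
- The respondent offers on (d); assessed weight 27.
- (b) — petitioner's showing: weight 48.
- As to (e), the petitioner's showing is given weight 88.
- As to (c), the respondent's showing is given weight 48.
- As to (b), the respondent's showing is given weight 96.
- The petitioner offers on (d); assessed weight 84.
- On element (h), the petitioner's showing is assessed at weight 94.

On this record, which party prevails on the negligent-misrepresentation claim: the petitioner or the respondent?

petitioner

— Issue I —
Stage I.1 (petitioner, the balance of probabilities, weight exceeds 50): (a) 51 > 50 — meets.
  The petitioner carries Stage I.1; the respondent now bears the burden.
Stage I.2 (respondent, the balance of probabilities, weight exceeds 50): (b) net 96−48=48 ≤ 50 — fails; (c) 48 ≤ 50 — fails.
  Not every element is met, so the respondent fails to carry Stage I.2.
The analysis ends at Stage I.2; the petitioner prevails on this issue.
— Issue II —
At Stage II.1 the petitioner must meet a preponderance (weight is at least 53): on (d) the weight is 84 less the opposing 27 gives net 57, which does reach 53, so (d) meets the standard.
  Stage II.1 carried; the burden remains with the petitioner.
At Stage II.2 the petitioner must meet a preponderance (weight is at least 53): on (e) the weight is 88 less the opposing 32 gives net 56, which does reach 53, so (e) meets the standard.
  The petitioner carries Stage II.2; the respondent now bears the burden.
At Stage II.3 the respondent must meet a prima facie showing (weight is at least 17): on (f) the weight is 73 less the opposing 57 gives net 16, < 17, so (f) does not meet the standard.
  Stage II.3 not carried; the respondent fails its burden.
The petitioner prevails on this issue.
— Issue III —
Stage III.1 — burden on petitioner; standard: clear and convincing evidence (weight is at least 78).
    (g): 78 ≥ 78 [met]
    (h): 94 − 13 = 81 ≥ 78 [met]
  The petitioner carries Stage III.1; the respondent now bears the burden.
Stage III.2 — burden on respondent; standard: a prima facie showing (weight is at least 21).
    (i): 19 < 21 [not met]
  The respondent does not carry Stage III.2.
The analysis ends at Stage III.2; the petitioner prevails on this issue.
Per-issue: Issue I → petitioner; Issue II → petitioner; Issue III → petitioner. The petitioner must prevail on at least one issue; overall, the petitioner prevails.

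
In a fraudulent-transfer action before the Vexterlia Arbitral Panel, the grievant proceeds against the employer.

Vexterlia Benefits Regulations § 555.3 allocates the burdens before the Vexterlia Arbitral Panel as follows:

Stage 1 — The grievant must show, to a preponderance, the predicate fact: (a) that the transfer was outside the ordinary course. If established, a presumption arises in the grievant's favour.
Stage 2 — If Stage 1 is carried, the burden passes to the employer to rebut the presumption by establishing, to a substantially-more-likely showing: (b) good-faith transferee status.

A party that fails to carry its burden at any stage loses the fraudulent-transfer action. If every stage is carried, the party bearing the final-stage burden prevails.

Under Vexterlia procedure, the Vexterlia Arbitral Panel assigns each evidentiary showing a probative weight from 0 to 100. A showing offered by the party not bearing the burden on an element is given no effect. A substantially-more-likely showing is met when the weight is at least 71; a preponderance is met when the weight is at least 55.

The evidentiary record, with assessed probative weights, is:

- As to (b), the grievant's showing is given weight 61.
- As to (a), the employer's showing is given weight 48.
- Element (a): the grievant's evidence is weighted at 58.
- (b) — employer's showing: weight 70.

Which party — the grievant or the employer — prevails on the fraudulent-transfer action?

grievant

Stage 1 — burden on grievant; standard: a preponderance (weight is at least 55).
    (a): 58 (employer's 48 disregarded) ≥ 55 [met]
  All elements met. The burden passes to the employer.
Stage 2 — burden on employer; standard: a substantially-more-likely showing (weight is at least 71).
    (b): 70 (grievant's 61 disregarded) < 71 [not met]
  Stage 2 not carried; the employer fails its burden.
The analysis ends at Stage 2; the grievant prevails.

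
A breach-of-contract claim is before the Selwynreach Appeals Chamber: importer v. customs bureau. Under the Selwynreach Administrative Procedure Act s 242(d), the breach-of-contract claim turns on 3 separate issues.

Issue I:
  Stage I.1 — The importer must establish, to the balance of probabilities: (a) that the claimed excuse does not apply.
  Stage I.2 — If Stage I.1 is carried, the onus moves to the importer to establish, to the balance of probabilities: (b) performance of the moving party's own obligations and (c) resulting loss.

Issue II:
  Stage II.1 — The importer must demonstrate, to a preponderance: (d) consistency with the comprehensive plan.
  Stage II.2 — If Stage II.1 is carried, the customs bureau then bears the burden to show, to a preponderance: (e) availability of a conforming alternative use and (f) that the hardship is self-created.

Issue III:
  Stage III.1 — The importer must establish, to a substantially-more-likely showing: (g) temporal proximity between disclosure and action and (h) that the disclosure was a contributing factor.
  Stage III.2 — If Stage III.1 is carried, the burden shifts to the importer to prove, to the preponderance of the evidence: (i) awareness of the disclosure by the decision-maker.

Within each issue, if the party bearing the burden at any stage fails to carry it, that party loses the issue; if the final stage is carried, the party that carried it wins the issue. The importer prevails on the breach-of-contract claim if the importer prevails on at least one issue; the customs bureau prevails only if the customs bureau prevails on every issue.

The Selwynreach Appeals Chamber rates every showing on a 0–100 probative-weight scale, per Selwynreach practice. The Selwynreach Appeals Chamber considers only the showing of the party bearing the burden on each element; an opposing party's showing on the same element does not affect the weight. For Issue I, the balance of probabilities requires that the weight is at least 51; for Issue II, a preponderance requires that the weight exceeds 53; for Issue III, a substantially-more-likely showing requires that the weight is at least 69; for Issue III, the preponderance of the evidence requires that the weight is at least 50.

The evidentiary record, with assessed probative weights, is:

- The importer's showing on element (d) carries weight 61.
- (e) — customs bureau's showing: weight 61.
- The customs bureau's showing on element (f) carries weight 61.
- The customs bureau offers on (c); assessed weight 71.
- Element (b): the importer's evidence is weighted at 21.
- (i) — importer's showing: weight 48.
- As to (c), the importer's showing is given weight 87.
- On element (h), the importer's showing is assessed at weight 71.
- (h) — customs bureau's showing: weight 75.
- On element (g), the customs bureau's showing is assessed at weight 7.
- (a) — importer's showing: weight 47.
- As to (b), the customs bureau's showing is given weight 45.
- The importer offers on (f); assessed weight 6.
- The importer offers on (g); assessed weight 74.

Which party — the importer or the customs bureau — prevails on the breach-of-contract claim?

— Issue I —
At Stage I.1 the importer must meet the balance of probabilities (weight is at least 51): on (a) the weight is 47, < 51, so (a) does not meet the standard.
  Not every element is met, so the importer fails to carry Stage I.1.
The analysis ends at Stage I.1; the customs bureau prevails on this issue.
— Issue II —
Stage II.1 (importer, a preponderance, weight exceeds 53): (d) 61 > 53 — meets.
  The importer carries Stage II.1; the customs bureau now bears the burden.
Stage II.2 (customs bureau, a preponderance, weight exceeds 53): (e) 61 > 53 — meets; (f) 61 (importer's 6 disregarded) > 53 — meets.
  All elements met at the final stage.
Every stage carried; the customs bureau prevails on this issue.
— Issue III —
Stage III.1 (importer, a substantially-more-likely showing, weight is at least 69): (g) 74 (customs bureau's 7 disregarded) ≥ 69 — meets; (h) 71 (customs bureau's 75 disregarded) ≥ 69 — meets.
  Stage III.1 is satisfied; the importer continues to bear the burden.
Stage III.2 (importer, the preponderance of the evidence, weight is at least 50): (i) 48 < 50 — fails.
  Stage III.2 not carried; the importer fails its burden.
So the customs bureau prevails on this issue.
Per-issue: Issue I → customs bureau; Issue II → customs bureau; Issue III → customs bureau. The importer must prevail on at least one issue; overall, the customs bureau prevails.

customs bureau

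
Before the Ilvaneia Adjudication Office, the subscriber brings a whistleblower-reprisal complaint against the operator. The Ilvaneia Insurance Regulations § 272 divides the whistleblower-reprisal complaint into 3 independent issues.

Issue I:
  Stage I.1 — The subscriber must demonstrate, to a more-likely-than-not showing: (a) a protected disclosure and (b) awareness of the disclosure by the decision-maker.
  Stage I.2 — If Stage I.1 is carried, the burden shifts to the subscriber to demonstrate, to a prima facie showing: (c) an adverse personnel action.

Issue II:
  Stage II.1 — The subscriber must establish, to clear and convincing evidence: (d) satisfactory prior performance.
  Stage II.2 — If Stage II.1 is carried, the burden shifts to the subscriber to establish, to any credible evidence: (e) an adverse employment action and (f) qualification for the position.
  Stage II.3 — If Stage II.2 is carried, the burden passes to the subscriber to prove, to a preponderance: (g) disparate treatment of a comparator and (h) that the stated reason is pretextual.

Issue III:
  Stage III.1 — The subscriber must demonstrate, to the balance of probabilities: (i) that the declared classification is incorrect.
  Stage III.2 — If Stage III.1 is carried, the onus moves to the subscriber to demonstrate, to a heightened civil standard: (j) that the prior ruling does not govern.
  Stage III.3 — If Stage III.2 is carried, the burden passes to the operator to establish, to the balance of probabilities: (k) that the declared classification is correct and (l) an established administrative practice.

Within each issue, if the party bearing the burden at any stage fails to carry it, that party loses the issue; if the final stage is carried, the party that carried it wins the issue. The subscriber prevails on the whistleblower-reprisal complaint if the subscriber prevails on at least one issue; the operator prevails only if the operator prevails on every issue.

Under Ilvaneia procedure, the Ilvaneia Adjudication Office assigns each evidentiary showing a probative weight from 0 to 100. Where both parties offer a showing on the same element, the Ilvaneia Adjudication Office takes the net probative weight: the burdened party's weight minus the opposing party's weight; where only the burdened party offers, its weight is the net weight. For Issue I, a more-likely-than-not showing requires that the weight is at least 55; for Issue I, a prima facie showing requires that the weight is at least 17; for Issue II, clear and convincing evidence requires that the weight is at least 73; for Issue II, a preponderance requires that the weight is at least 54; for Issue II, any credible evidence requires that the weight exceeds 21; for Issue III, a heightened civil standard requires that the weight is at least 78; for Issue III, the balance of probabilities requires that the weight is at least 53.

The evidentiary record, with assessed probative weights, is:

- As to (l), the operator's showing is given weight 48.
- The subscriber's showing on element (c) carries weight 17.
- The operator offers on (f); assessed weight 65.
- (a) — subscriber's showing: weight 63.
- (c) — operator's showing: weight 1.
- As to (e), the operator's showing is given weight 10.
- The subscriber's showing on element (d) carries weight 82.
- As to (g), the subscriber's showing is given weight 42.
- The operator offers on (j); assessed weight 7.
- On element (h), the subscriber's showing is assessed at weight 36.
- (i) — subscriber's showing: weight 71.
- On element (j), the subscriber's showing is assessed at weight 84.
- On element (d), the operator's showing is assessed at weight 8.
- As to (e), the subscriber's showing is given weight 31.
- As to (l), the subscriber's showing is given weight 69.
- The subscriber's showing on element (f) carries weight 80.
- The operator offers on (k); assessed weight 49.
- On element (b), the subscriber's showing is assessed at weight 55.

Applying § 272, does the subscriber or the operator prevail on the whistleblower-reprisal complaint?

operator

— Issue I —
At Stage I.1 the subscriber must meet a more-likely-than-not showing (weight is at least 55): on (a) the weight is 63, which does reach 55, so (a) meets the standard; on (b) the weight is 55, ≥ 55, so (b) meets the standard.
  Stage I.1 carried; the burden remains with the subscriber.
At Stage I.2 the subscriber must meet a prima facie showing (weight is at least 17): on (c) the weight is 17 less the opposing 1 gives net 16, which does not reach 17, so (c) does not meet the standard.
  The subscriber does not carry Stage I.2.
The operator prevails on this issue.
— Issue II —
At Stage II.1 the subscriber must meet clear and convincing evidence (weight is at least 73): on (d) the weight is 82 less the opposing 8 gives net 74, which does reach 73, so (d) meets the standard.
  Stage II.1 carried; the burden remains with the subscriber.
At Stage II.2 the subscriber must meet any credible evidence (weight exceeds 21): on (e) the weight is 31 less the opposing 10 gives net 21, which does not exceed 21, so (e) does not meet the standard; on (f) the weight is 80 less the opposing 65 gives net 15, ≤ 21, so (f) does not meet the standard.
  Not every element is met, so the subscriber fails to carry Stage II.2.
The operator prevails on this issue.
— Issue III —
Stage III.1 — burden on subscriber; standard: the balance of probabilities (weight is at least 53).
    (i): 71 ≥ 53 [met]
  Stage III.1 is satisfied; the subscriber continues to bear the burden.
Stage III.2 — burden on subscriber; standard: a heightened civil standard (weight is at least 78).
    (j): 84 − 7 = 77 < 78 [not met]
  Stage III.2 not carried; the subscriber fails its burden.
The analysis ends at Stage III.2; the operator prevails on this issue.
Per-issue: Issue I → operator; Issue II → operator; Issue III → operator. The subscriber must prevail on at least one issue; overall, the operator prevails.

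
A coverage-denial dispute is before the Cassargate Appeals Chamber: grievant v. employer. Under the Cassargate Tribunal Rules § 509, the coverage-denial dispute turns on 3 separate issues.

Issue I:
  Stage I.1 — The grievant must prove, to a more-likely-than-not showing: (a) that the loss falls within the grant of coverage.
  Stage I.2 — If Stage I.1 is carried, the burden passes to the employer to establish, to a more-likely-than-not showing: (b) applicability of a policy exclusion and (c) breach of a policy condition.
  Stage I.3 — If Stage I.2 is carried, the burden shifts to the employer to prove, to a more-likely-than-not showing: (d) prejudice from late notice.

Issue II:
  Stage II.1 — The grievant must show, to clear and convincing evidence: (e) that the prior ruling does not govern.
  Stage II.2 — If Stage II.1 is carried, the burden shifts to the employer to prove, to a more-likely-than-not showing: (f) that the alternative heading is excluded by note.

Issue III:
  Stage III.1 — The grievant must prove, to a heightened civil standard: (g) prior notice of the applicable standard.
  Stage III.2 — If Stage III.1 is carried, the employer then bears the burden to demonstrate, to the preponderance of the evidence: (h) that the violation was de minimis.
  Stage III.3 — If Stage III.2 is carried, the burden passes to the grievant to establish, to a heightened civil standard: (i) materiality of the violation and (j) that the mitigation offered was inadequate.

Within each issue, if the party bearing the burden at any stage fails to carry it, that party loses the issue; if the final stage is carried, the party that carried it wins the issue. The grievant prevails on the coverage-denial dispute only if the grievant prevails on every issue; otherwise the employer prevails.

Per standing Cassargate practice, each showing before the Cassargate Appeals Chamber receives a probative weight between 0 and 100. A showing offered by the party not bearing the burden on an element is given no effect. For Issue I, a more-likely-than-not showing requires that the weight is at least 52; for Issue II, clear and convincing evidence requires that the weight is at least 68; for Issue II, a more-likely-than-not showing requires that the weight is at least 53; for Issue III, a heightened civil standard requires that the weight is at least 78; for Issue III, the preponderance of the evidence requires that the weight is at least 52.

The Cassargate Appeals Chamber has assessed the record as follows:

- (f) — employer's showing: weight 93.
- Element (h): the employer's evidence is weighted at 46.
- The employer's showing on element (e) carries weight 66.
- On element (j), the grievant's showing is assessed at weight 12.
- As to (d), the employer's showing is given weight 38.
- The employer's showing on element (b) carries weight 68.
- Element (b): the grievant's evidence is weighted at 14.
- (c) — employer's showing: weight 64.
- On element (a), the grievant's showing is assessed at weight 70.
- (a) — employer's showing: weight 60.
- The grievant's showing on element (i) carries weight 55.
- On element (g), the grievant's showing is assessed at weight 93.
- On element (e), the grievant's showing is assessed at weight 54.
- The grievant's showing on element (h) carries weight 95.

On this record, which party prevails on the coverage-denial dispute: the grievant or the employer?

— Issue I —
Stage I.1 — burden on grievant; standard: a more-likely-than-not showing (weight is at least 52).
    (a): 70 (employer's 60 disregarded) ≥ 52 [met]
  Stage I.1 carried; the burden shifts to the employer.
Stage I.2 — burden on employer; standard: a more-likely-than-not showing (weight is at least 52).
    (b): 68 (grievant's 14 disregarded) ≥ 52 [met]
    (c): 64 ≥ 52 [met]
  Stage I.2 is satisfied; the employer continues to bear the burden.
Stage I.3 — burden on employer; standard: a more-likely-than-not showing (weight is at least 52).
    (d): 38 < 52 [not met]
  Stage I.3 not carried; the employer fails its burden.
The analysis ends at Stage I.3; the grievant prevails on this issue.
— Issue II —
At Stage II.1 the grievant must meet clear and convincing evidence (weight is at least 68): on (e) the weight is 54 (the employer's 66 is given no effect), which does not reach 68, so (e) does not meet the standard.
  Not every element is met, so the grievant fails to carry Stage II.1.
The employer prevails on this issue.
— Issue III —
At Stage III.1 the grievant must meet a heightened civil standard (weight is at least 78): on (g) the weight is 93, ≥ 78, so (g) meets the standard.
  Stage III.1 carried; the burden shifts to the employer.
At Stage III.2 the employer must meet the preponderance of the evidence (weight is at least 52): on (h) the weight is 46 (the grievant's 95 is given no effect), which does not reach 52, so (h) does not meet the standard.
  The employer does not carry Stage III.2.
So the grievant prevails on this issue.
Per-issue: Issue I → grievant; Issue II → employer; Issue III → grievant. The grievant must prevail on every issue; overall, the employer prevails.

employer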